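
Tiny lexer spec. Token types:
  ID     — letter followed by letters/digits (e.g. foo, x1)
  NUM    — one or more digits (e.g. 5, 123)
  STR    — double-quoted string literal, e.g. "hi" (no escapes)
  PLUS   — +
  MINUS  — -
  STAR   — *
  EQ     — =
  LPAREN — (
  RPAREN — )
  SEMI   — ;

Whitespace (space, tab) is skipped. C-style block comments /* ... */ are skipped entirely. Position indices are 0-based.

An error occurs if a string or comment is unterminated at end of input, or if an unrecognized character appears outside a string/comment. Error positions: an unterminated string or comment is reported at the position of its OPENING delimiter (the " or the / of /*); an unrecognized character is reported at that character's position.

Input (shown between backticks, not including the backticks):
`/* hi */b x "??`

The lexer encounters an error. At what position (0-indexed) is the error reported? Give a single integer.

pos=0: enter COMMENT mode (saw '/*')
exit COMMENT mode (now at pos=8)
pos=8: emit ID 'b' (now at pos=9)
pos=10: emit ID 'x' (now at pos=11)
pos=12: enter STRING mode
pos=12: ERROR — unterminated string

Answer: 12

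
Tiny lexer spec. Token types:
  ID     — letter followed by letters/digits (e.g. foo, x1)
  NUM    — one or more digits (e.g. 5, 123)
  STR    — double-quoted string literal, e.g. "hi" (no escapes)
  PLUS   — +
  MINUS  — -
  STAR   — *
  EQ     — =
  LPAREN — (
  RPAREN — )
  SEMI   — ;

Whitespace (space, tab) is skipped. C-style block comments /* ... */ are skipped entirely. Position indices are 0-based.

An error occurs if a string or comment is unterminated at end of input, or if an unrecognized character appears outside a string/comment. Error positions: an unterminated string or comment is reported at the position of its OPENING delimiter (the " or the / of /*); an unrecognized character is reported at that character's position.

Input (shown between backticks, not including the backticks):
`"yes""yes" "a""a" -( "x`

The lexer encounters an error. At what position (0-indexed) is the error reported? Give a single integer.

Answer: 21

Derivation:
pos=0: enter STRING mode
pos=0: emit STR "yes" (now at pos=5)
pos=5: enter STRING mode
pos=5: emit STR "yes" (now at pos=10)
pos=11: enter STRING mode
pos=11: emit STR "a" (now at pos=14)
pos=14: enter STRING mode
pos=14: emit STR "a" (now at pos=17)
pos=18: emit MINUS '-'
pos=19: emit LPAREN '('
pos=21: enter STRING mode
pos=21: ERROR — unterminated string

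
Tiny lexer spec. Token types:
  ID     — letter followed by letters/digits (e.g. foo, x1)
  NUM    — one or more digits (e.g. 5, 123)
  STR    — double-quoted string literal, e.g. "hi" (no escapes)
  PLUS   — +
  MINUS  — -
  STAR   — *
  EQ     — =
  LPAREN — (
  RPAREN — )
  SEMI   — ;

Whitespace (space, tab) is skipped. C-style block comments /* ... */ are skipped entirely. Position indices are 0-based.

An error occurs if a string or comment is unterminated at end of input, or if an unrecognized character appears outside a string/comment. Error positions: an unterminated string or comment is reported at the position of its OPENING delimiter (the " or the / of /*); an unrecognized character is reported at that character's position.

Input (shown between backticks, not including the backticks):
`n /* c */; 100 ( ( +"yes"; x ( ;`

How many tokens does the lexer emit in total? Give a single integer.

pos=0: emit ID 'n' (now at pos=1)
pos=2: enter COMMENT mode (saw '/*')
exit COMMENT mode (now at pos=9)
pos=9: emit SEMI ';'
pos=11: emit NUM '100' (now at pos=14)
pos=15: emit LPAREN '('
pos=17: emit LPAREN '('
pos=19: emit PLUS '+'
pos=20: enter STRING mode
pos=20: emit STR "yes" (now at pos=25)
pos=25: emit SEMI ';'
pos=27: emit ID 'x' (now at pos=28)
pos=29: emit LPAREN '('
pos=31: emit SEMI ';'
DONE. 11 tokens: [ID, SEMI, NUM, LPAREN, LPAREN, PLUS, STR, SEMI, ID, LPAREN, SEMI]

Answer: 11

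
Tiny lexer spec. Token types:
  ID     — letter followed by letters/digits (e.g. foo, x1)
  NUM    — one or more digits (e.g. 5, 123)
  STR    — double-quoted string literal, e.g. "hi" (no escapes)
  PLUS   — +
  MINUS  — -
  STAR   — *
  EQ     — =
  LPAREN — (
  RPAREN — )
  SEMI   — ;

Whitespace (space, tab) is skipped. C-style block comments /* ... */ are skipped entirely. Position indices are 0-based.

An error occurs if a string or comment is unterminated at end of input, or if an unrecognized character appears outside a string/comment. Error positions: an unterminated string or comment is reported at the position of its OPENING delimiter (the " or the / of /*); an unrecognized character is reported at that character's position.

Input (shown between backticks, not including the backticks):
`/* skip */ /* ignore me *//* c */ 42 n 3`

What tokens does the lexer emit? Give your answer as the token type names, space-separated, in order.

Answer: NUM ID NUM

Derivation:
pos=0: enter COMMENT mode (saw '/*')
exit COMMENT mode (now at pos=10)
pos=11: enter COMMENT mode (saw '/*')
exit COMMENT mode (now at pos=26)
pos=26: enter COMMENT mode (saw '/*')
exit COMMENT mode (now at pos=33)
pos=34: emit NUM '42' (now at pos=36)
pos=37: emit ID 'n' (now at pos=38)
pos=39: emit NUM '3' (now at pos=40)
DONE. 3 tokens: [NUM, ID, NUM]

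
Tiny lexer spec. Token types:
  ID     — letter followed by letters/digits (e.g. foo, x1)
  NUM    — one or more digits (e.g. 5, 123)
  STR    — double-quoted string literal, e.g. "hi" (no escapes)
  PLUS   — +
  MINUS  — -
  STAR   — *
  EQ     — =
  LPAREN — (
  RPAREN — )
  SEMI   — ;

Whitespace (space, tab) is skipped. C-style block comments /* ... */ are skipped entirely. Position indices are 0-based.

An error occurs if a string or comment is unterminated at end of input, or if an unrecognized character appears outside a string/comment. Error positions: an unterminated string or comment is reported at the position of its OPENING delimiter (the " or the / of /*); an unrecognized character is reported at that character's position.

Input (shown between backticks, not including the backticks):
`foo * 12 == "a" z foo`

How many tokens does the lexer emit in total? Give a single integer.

pos=0: emit ID 'foo' (now at pos=3)
pos=4: emit STAR '*'
pos=6: emit NUM '12' (now at pos=8)
pos=9: emit EQ '='
pos=10: emit EQ '='
pos=12: enter STRING mode
pos=12: emit STR "a" (now at pos=15)
pos=16: emit ID 'z' (now at pos=17)
pos=18: emit ID 'foo' (now at pos=21)
DONE. 8 tokens: [ID, STAR, NUM, EQ, EQ, STR, ID, ID]

Answer: 8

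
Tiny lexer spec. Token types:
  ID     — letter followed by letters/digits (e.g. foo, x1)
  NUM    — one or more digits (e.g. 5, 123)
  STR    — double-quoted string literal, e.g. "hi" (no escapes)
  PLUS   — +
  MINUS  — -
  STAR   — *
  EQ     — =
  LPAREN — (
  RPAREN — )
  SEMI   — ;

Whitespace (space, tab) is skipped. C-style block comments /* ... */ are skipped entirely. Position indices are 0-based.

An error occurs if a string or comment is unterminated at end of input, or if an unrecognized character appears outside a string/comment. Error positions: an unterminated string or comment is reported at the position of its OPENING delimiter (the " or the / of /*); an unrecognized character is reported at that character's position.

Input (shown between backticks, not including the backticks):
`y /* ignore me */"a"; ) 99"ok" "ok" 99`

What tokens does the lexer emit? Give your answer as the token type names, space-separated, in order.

Answer: ID STR SEMI RPAREN NUM STR STR NUM

Derivation:
pos=0: emit ID 'y' (now at pos=1)
pos=2: enter COMMENT mode (saw '/*')
exit COMMENT mode (now at pos=17)
pos=17: enter STRING mode
pos=17: emit STR "a" (now at pos=20)
pos=20: emit SEMI ';'
pos=22: emit RPAREN ')'
pos=24: emit NUM '99' (now at pos=26)
pos=26: enter STRING mode
pos=26: emit STR "ok" (now at pos=30)
pos=31: enter STRING mode
pos=31: emit STR "ok" (now at pos=35)
pos=36: emit NUM '99' (now at pos=38)
DONE. 8 tokens: [ID, STR, SEMI, RPAREN, NUM, STR, STR, NUM]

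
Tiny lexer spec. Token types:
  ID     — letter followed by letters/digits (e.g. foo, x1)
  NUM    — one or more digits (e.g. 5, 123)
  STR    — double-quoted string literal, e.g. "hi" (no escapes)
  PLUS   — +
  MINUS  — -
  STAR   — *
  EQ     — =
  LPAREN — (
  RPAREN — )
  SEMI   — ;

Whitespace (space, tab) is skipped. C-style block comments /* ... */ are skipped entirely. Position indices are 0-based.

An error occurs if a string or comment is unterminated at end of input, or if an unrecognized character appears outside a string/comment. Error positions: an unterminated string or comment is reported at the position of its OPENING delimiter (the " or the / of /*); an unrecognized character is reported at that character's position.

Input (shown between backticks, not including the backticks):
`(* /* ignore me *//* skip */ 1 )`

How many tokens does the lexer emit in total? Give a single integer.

Answer: 4

Derivation:
pos=0: emit LPAREN '('
pos=1: emit STAR '*'
pos=3: enter COMMENT mode (saw '/*')
exit COMMENT mode (now at pos=18)
pos=18: enter COMMENT mode (saw '/*')
exit COMMENT mode (now at pos=28)
pos=29: emit NUM '1' (now at pos=30)
pos=31: emit RPAREN ')'
DONE. 4 tokens: [LPAREN, STAR, NUM, RPAREN]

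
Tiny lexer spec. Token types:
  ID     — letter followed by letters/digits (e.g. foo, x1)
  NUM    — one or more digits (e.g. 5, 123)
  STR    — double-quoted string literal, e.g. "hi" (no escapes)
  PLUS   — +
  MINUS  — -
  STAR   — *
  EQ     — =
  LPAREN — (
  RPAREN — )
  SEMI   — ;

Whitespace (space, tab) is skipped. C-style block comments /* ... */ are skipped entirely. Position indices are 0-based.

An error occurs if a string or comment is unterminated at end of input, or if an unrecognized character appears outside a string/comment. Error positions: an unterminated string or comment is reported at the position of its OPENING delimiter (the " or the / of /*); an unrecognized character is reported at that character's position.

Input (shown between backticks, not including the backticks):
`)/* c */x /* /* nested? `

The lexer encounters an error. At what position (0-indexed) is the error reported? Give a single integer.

pos=0: emit RPAREN ')'
pos=1: enter COMMENT mode (saw '/*')
exit COMMENT mode (now at pos=8)
pos=8: emit ID 'x' (now at pos=9)
pos=10: enter COMMENT mode (saw '/*')
pos=10: ERROR — unterminated comment (reached EOF)

Answer: 10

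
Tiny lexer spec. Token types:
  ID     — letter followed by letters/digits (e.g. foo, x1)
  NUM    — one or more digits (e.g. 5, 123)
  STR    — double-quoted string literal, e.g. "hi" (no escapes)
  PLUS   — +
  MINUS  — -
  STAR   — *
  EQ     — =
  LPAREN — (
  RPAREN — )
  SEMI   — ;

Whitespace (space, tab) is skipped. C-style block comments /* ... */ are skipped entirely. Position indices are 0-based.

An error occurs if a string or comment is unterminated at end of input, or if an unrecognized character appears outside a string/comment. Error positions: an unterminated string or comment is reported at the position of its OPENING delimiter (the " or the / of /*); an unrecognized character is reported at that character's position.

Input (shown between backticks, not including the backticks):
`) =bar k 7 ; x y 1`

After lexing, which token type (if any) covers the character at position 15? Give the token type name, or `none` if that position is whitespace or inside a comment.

Answer: ID

Derivation:
pos=0: emit RPAREN ')'
pos=2: emit EQ '='
pos=3: emit ID 'bar' (now at pos=6)
pos=7: emit ID 'k' (now at pos=8)
pos=9: emit NUM '7' (now at pos=10)
pos=11: emit SEMI ';'
pos=13: emit ID 'x' (now at pos=14)
pos=15: emit ID 'y' (now at pos=16)
pos=17: emit NUM '1' (now at pos=18)
DONE. 9 tokens: [RPAREN, EQ, ID, ID, NUM, SEMI, ID, ID, NUM]
Position 15: char is 'y' -> ID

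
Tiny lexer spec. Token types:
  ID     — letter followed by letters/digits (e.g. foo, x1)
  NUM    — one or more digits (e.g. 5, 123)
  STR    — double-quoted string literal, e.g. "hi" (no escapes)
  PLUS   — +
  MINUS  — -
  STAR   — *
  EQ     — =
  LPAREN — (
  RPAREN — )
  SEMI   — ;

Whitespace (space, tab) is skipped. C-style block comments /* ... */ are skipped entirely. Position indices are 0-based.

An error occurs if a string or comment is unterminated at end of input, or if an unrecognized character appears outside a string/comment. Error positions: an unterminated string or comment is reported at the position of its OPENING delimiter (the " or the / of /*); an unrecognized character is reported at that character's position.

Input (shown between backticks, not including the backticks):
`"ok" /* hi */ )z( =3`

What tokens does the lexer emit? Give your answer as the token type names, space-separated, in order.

Answer: STR RPAREN ID LPAREN EQ NUM

Derivation:
pos=0: enter STRING mode
pos=0: emit STR "ok" (now at pos=4)
pos=5: enter COMMENT mode (saw '/*')
exit COMMENT mode (now at pos=13)
pos=14: emit RPAREN ')'
pos=15: emit ID 'z' (now at pos=16)
pos=16: emit LPAREN '('
pos=18: emit EQ '='
pos=19: emit NUM '3' (now at pos=20)
DONE. 6 tokens: [STR, RPAREN, ID, LPAREN, EQ, NUM]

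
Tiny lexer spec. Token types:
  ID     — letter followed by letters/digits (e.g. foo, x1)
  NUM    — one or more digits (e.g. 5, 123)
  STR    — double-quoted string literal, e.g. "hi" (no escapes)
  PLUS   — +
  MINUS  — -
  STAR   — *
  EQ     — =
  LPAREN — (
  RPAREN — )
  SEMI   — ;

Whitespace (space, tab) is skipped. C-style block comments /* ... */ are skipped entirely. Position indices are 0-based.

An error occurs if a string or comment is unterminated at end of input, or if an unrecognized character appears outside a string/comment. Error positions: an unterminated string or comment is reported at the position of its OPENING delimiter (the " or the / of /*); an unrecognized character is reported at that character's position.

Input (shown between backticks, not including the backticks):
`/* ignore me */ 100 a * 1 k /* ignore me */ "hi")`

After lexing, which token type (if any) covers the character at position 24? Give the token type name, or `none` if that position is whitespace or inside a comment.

pos=0: enter COMMENT mode (saw '/*')
exit COMMENT mode (now at pos=15)
pos=16: emit NUM '100' (now at pos=19)
pos=20: emit ID 'a' (now at pos=21)
pos=22: emit STAR '*'
pos=24: emit NUM '1' (now at pos=25)
pos=26: emit ID 'k' (now at pos=27)
pos=28: enter COMMENT mode (saw '/*')
exit COMMENT mode (now at pos=43)
pos=44: enter STRING mode
pos=44: emit STR "hi" (now at pos=48)
pos=48: emit RPAREN ')'
DONE. 7 tokens: [NUM, ID, STAR, NUM, ID, STR, RPAREN]
Position 24: char is '1' -> NUM

Answer: NUM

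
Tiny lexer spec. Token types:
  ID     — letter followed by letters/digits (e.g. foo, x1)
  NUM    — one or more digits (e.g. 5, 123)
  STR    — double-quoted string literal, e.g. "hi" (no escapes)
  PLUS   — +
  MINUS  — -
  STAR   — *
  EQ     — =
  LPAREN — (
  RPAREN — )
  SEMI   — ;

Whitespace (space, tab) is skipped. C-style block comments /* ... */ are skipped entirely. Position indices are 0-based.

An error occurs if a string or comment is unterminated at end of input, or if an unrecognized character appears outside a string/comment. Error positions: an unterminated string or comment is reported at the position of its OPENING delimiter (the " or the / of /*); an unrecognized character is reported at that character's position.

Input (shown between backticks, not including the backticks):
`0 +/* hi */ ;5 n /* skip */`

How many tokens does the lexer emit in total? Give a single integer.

pos=0: emit NUM '0' (now at pos=1)
pos=2: emit PLUS '+'
pos=3: enter COMMENT mode (saw '/*')
exit COMMENT mode (now at pos=11)
pos=12: emit SEMI ';'
pos=13: emit NUM '5' (now at pos=14)
pos=15: emit ID 'n' (now at pos=16)
pos=17: enter COMMENT mode (saw '/*')
exit COMMENT mode (now at pos=27)
DONE. 5 tokens: [NUM, PLUS, SEMI, NUM, ID]

Answer: 5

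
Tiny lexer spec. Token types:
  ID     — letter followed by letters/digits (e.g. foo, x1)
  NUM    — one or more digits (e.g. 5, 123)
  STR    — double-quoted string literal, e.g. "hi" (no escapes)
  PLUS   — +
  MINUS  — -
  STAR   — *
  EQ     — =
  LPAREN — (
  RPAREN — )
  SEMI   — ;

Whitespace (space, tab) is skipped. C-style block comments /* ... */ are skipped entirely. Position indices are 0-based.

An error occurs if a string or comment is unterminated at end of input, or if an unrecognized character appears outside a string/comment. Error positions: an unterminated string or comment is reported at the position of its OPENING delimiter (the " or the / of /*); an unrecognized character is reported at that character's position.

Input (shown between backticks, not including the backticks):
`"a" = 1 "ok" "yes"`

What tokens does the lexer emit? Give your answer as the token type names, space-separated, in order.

Answer: STR EQ NUM STR STR

Derivation:
pos=0: enter STRING mode
pos=0: emit STR "a" (now at pos=3)
pos=4: emit EQ '='
pos=6: emit NUM '1' (now at pos=7)
pos=8: enter STRING mode
pos=8: emit STR "ok" (now at pos=12)
pos=13: enter STRING mode
pos=13: emit STR "yes" (now at pos=18)
DONE. 5 tokens: [STR, EQ, NUM, STR, STR]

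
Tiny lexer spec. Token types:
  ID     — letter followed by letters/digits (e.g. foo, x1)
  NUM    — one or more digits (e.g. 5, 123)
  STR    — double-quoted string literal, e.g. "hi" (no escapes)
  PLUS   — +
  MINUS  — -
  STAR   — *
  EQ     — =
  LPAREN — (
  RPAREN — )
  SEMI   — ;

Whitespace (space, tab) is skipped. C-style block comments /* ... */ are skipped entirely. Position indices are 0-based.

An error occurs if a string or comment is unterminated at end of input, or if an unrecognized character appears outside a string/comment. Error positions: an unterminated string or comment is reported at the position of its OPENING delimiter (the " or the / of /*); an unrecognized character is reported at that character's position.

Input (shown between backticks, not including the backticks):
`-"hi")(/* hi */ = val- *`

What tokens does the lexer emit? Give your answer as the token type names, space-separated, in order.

Answer: MINUS STR RPAREN LPAREN EQ ID MINUS STAR

Derivation:
pos=0: emit MINUS '-'
pos=1: enter STRING mode
pos=1: emit STR "hi" (now at pos=5)
pos=5: emit RPAREN ')'
pos=6: emit LPAREN '('
pos=7: enter COMMENT mode (saw '/*')
exit COMMENT mode (now at pos=15)
pos=16: emit EQ '='
pos=18: emit ID 'val' (now at pos=21)
pos=21: emit MINUS '-'
pos=23: emit STAR '*'
DONE. 8 tokens: [MINUS, STR, RPAREN, LPAREN, EQ, ID, MINUS, STAR]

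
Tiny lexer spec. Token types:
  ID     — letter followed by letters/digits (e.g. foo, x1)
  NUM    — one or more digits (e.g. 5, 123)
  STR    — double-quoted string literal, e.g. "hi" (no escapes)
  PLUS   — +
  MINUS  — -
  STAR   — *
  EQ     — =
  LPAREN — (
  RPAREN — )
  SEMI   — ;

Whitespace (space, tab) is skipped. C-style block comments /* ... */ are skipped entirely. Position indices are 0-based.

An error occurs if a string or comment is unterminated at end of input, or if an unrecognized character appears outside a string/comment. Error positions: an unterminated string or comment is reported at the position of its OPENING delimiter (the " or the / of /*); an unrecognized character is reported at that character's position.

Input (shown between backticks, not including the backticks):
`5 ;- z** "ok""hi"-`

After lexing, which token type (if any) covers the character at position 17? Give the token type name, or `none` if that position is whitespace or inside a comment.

pos=0: emit NUM '5' (now at pos=1)
pos=2: emit SEMI ';'
pos=3: emit MINUS '-'
pos=5: emit ID 'z' (now at pos=6)
pos=6: emit STAR '*'
pos=7: emit STAR '*'
pos=9: enter STRING mode
pos=9: emit STR "ok" (now at pos=13)
pos=13: enter STRING mode
pos=13: emit STR "hi" (now at pos=17)
pos=17: emit MINUS '-'
DONE. 9 tokens: [NUM, SEMI, MINUS, ID, STAR, STAR, STR, STR, MINUS]
Position 17: char is '-' -> MINUS

Answer: MINUS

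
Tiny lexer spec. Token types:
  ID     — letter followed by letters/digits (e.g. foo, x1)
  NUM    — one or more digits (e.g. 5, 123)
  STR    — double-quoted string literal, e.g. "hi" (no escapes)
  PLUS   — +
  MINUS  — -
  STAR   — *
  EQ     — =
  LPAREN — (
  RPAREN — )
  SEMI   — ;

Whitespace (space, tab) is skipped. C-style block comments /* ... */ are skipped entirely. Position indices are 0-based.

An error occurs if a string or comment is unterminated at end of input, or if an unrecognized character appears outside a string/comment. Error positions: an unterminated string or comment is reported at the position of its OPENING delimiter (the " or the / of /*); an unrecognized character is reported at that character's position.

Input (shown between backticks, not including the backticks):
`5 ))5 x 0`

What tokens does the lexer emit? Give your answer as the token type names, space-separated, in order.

Answer: NUM RPAREN RPAREN NUM ID NUM

Derivation:
pos=0: emit NUM '5' (now at pos=1)
pos=2: emit RPAREN ')'
pos=3: emit RPAREN ')'
pos=4: emit NUM '5' (now at pos=5)
pos=6: emit ID 'x' (now at pos=7)
pos=8: emit NUM '0' (now at pos=9)
DONE. 6 tokens: [NUM, RPAREN, RPAREN, NUM, ID, NUM]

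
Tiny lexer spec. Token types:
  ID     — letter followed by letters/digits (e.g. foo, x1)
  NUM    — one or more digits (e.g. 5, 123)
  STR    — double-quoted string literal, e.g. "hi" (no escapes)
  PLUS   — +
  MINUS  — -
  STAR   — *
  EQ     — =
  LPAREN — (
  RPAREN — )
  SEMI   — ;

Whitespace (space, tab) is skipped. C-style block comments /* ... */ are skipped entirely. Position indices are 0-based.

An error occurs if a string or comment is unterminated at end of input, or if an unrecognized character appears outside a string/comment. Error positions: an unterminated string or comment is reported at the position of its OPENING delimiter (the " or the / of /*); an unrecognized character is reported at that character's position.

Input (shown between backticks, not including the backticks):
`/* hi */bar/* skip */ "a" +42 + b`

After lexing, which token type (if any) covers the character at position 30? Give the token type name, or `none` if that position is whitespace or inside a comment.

Answer: PLUS

Derivation:
pos=0: enter COMMENT mode (saw '/*')
exit COMMENT mode (now at pos=8)
pos=8: emit ID 'bar' (now at pos=11)
pos=11: enter COMMENT mode (saw '/*')
exit COMMENT mode (now at pos=21)
pos=22: enter STRING mode
pos=22: emit STR "a" (now at pos=25)
pos=26: emit PLUS '+'
pos=27: emit NUM '42' (now at pos=29)
pos=30: emit PLUS '+'
pos=32: emit ID 'b' (now at pos=33)
DONE. 6 tokens: [ID, STR, PLUS, NUM, PLUS, ID]
Position 30: char is '+' -> PLUS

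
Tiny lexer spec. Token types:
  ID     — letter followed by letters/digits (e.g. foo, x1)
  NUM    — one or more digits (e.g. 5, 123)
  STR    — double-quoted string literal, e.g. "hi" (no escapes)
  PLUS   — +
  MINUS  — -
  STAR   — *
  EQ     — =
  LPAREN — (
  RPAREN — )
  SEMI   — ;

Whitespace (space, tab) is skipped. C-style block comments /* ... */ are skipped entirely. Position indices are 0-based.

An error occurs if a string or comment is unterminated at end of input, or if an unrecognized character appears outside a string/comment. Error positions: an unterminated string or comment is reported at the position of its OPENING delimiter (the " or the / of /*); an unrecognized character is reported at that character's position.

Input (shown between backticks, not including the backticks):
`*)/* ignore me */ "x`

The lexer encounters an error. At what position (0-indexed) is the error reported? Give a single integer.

pos=0: emit STAR '*'
pos=1: emit RPAREN ')'
pos=2: enter COMMENT mode (saw '/*')
exit COMMENT mode (now at pos=17)
pos=18: enter STRING mode
pos=18: ERROR — unterminated string

Answer: 18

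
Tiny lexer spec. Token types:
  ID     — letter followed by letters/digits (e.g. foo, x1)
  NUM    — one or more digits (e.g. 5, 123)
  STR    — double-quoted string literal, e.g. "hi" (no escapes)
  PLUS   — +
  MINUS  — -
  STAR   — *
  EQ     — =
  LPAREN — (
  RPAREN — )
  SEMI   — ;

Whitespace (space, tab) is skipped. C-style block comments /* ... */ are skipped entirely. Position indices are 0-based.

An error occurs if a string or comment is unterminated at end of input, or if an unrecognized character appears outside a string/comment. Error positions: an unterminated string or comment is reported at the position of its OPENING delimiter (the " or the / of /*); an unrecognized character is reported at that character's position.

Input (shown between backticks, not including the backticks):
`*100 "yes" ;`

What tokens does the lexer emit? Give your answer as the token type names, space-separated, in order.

pos=0: emit STAR '*'
pos=1: emit NUM '100' (now at pos=4)
pos=5: enter STRING mode
pos=5: emit STR "yes" (now at pos=10)
pos=11: emit SEMI ';'
DONE. 4 tokens: [STAR, NUM, STR, SEMI]

Answer: STAR NUM STR SEMI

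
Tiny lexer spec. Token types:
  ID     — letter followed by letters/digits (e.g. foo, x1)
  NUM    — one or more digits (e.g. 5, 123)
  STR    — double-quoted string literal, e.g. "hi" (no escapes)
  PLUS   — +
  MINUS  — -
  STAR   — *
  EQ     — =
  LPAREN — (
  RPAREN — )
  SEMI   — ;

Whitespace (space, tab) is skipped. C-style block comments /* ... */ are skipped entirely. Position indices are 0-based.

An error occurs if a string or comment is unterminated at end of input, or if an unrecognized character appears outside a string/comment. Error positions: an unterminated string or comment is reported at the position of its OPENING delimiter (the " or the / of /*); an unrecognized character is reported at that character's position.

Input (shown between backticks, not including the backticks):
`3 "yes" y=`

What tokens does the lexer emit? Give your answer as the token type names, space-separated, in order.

pos=0: emit NUM '3' (now at pos=1)
pos=2: enter STRING mode
pos=2: emit STR "yes" (now at pos=7)
pos=8: emit ID 'y' (now at pos=9)
pos=9: emit EQ '='
DONE. 4 tokens: [NUM, STR, ID, EQ]

Answer: NUM STR ID EQ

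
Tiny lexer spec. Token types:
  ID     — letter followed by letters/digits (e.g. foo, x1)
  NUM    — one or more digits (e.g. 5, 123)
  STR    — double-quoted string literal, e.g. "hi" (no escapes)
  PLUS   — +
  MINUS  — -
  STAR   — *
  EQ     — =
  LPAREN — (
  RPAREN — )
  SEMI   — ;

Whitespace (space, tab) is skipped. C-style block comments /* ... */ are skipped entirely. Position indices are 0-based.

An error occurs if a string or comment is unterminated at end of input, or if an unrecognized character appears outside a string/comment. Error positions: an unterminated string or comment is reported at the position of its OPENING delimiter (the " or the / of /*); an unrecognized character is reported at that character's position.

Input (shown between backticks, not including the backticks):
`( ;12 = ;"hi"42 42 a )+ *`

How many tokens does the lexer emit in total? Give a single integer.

pos=0: emit LPAREN '('
pos=2: emit SEMI ';'
pos=3: emit NUM '12' (now at pos=5)
pos=6: emit EQ '='
pos=8: emit SEMI ';'
pos=9: enter STRING mode
pos=9: emit STR "hi" (now at pos=13)
pos=13: emit NUM '42' (now at pos=15)
pos=16: emit NUM '42' (now at pos=18)
pos=19: emit ID 'a' (now at pos=20)
pos=21: emit RPAREN ')'
pos=22: emit PLUS '+'
pos=24: emit STAR '*'
DONE. 12 tokens: [LPAREN, SEMI, NUM, EQ, SEMI, STR, NUM, NUM, ID, RPAREN, PLUS, STAR]

Answer: 12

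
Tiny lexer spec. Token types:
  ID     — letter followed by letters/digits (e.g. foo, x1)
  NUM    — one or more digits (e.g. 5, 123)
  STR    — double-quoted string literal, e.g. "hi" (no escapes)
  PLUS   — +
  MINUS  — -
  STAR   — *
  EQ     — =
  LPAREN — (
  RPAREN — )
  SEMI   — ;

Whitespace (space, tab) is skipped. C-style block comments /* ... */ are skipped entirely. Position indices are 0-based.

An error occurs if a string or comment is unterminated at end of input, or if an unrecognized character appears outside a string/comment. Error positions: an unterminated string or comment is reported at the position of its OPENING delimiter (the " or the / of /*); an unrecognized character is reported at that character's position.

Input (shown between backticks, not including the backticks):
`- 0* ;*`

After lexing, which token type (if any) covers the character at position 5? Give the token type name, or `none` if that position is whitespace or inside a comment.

Answer: SEMI

Derivation:
pos=0: emit MINUS '-'
pos=2: emit NUM '0' (now at pos=3)
pos=3: emit STAR '*'
pos=5: emit SEMI ';'
pos=6: emit STAR '*'
DONE. 5 tokens: [MINUS, NUM, STAR, SEMI, STAR]
Position 5: char is ';' -> SEMI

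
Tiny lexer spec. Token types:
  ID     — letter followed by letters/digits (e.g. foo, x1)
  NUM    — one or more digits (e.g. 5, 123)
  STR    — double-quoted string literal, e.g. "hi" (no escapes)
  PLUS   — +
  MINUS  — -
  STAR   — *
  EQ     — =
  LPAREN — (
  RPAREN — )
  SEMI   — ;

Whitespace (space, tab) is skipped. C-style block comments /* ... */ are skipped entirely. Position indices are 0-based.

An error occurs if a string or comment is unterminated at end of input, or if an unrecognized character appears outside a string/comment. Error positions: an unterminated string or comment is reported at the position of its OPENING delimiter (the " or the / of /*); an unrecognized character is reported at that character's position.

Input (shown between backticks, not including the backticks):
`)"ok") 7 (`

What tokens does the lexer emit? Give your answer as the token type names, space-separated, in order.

pos=0: emit RPAREN ')'
pos=1: enter STRING mode
pos=1: emit STR "ok" (now at pos=5)
pos=5: emit RPAREN ')'
pos=7: emit NUM '7' (now at pos=8)
pos=9: emit LPAREN '('
DONE. 5 tokens: [RPAREN, STR, RPAREN, NUM, LPAREN]

Answer: RPAREN STR RPAREN NUM LPAREN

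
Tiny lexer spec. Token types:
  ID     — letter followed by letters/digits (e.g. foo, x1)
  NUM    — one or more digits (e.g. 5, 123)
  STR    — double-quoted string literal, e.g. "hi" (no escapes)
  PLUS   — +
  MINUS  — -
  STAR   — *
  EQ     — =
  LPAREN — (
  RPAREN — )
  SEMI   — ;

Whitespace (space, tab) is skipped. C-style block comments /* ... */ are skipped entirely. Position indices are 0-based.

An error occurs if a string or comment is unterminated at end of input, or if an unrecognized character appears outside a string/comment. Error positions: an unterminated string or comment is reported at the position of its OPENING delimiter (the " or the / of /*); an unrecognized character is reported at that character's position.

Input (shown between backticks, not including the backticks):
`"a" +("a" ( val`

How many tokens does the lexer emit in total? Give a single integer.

Answer: 6

Derivation:
pos=0: enter STRING mode
pos=0: emit STR "a" (now at pos=3)
pos=4: emit PLUS '+'
pos=5: emit LPAREN '('
pos=6: enter STRING mode
pos=6: emit STR "a" (now at pos=9)
pos=10: emit LPAREN '('
pos=12: emit ID 'val' (now at pos=15)
DONE. 6 tokens: [STR, PLUS, LPAREN, STR, LPAREN, ID]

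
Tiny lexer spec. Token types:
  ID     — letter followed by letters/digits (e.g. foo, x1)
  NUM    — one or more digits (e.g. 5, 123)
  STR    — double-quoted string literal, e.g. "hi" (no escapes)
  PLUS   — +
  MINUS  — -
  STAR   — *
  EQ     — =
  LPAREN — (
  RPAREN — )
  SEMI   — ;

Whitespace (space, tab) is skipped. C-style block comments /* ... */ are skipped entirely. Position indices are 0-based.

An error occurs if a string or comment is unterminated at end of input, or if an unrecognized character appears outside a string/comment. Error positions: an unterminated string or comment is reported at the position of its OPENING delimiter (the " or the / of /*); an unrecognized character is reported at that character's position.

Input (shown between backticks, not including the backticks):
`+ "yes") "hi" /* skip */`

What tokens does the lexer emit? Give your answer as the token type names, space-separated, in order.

pos=0: emit PLUS '+'
pos=2: enter STRING mode
pos=2: emit STR "yes" (now at pos=7)
pos=7: emit RPAREN ')'
pos=9: enter STRING mode
pos=9: emit STR "hi" (now at pos=13)
pos=14: enter COMMENT mode (saw '/*')
exit COMMENT mode (now at pos=24)
DONE. 4 tokens: [PLUS, STR, RPAREN, STR]

Answer: PLUS STR RPAREN STR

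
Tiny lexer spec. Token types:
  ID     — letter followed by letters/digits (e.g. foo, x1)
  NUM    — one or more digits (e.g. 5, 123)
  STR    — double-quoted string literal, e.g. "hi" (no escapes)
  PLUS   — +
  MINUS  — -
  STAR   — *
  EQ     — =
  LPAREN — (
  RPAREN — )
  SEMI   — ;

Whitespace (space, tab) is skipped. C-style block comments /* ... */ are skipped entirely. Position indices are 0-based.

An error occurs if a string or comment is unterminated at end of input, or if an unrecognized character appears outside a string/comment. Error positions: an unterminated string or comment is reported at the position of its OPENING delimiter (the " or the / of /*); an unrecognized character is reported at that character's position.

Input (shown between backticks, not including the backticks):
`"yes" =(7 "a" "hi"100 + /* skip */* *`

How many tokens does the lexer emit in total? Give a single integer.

Answer: 10

Derivation:
pos=0: enter STRING mode
pos=0: emit STR "yes" (now at pos=5)
pos=6: emit EQ '='
pos=7: emit LPAREN '('
pos=8: emit NUM '7' (now at pos=9)
pos=10: enter STRING mode
pos=10: emit STR "a" (now at pos=13)
pos=14: enter STRING mode
pos=14: emit STR "hi" (now at pos=18)
pos=18: emit NUM '100' (now at pos=21)
pos=22: emit PLUS '+'
pos=24: enter COMMENT mode (saw '/*')
exit COMMENT mode (now at pos=34)
pos=34: emit STAR '*'
pos=36: emit STAR '*'
DONE. 10 tokens: [STR, EQ, LPAREN, NUM, STR, STR, NUM, PLUS, STAR, STAR]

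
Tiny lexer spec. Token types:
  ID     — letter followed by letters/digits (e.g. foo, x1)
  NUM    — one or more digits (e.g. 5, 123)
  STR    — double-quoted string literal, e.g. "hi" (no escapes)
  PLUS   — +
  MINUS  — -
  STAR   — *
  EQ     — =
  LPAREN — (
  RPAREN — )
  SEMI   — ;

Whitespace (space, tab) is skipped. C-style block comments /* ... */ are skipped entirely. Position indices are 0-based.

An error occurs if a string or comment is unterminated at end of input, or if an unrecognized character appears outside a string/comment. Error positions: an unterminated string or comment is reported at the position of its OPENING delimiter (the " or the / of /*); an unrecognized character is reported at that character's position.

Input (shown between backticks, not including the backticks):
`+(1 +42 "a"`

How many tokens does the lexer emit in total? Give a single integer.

pos=0: emit PLUS '+'
pos=1: emit LPAREN '('
pos=2: emit NUM '1' (now at pos=3)
pos=4: emit PLUS '+'
pos=5: emit NUM '42' (now at pos=7)
pos=8: enter STRING mode
pos=8: emit STR "a" (now at pos=11)
DONE. 6 tokens: [PLUS, LPAREN, NUM, PLUS, NUM, STR]

Answer: 6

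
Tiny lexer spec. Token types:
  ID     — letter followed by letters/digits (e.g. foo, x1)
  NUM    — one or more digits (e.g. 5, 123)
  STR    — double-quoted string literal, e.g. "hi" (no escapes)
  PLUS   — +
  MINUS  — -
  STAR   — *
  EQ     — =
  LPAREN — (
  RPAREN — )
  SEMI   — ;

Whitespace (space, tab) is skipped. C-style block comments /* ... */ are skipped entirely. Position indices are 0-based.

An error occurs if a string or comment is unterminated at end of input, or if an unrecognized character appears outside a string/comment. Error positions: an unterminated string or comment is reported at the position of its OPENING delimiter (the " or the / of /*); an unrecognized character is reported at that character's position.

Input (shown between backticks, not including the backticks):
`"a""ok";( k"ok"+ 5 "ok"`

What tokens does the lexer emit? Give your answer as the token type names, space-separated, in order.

pos=0: enter STRING mode
pos=0: emit STR "a" (now at pos=3)
pos=3: enter STRING mode
pos=3: emit STR "ok" (now at pos=7)
pos=7: emit SEMI ';'
pos=8: emit LPAREN '('
pos=10: emit ID 'k' (now at pos=11)
pos=11: enter STRING mode
pos=11: emit STR "ok" (now at pos=15)
pos=15: emit PLUS '+'
pos=17: emit NUM '5' (now at pos=18)
pos=19: enter STRING mode
pos=19: emit STR "ok" (now at pos=23)
DONE. 9 tokens: [STR, STR, SEMI, LPAREN, ID, STR, PLUS, NUM, STR]

Answer: STR STR SEMI LPAREN ID STR PLUS NUM STR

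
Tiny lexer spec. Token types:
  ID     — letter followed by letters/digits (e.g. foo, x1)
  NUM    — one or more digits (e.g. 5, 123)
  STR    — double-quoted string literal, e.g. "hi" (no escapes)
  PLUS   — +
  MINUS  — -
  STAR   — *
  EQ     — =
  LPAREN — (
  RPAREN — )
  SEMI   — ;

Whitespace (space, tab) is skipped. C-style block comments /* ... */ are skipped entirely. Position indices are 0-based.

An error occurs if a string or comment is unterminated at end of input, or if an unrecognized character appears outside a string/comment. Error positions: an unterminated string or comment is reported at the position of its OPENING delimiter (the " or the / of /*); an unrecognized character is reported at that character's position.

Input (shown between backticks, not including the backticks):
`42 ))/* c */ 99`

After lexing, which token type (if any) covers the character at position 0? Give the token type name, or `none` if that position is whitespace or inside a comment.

pos=0: emit NUM '42' (now at pos=2)
pos=3: emit RPAREN ')'
pos=4: emit RPAREN ')'
pos=5: enter COMMENT mode (saw '/*')
exit COMMENT mode (now at pos=12)
pos=13: emit NUM '99' (now at pos=15)
DONE. 4 tokens: [NUM, RPAREN, RPAREN, NUM]
Position 0: char is '4' -> NUM

Answer: NUM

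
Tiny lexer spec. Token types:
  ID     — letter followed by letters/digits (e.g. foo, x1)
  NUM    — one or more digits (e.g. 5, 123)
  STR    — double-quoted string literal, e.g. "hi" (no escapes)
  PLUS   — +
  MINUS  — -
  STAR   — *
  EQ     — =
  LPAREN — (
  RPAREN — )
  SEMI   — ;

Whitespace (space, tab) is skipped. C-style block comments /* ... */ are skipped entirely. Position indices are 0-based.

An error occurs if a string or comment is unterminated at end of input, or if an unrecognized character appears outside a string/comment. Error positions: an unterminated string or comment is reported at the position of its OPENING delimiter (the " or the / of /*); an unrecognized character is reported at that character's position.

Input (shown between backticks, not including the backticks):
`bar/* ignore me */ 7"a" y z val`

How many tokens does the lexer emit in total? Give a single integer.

Answer: 6

Derivation:
pos=0: emit ID 'bar' (now at pos=3)
pos=3: enter COMMENT mode (saw '/*')
exit COMMENT mode (now at pos=18)
pos=19: emit NUM '7' (now at pos=20)
pos=20: enter STRING mode
pos=20: emit STR "a" (now at pos=23)
pos=24: emit ID 'y' (now at pos=25)
pos=26: emit ID 'z' (now at pos=27)
pos=28: emit ID 'val' (now at pos=31)
DONE. 6 tokens: [ID, NUM, STR, ID, ID, ID]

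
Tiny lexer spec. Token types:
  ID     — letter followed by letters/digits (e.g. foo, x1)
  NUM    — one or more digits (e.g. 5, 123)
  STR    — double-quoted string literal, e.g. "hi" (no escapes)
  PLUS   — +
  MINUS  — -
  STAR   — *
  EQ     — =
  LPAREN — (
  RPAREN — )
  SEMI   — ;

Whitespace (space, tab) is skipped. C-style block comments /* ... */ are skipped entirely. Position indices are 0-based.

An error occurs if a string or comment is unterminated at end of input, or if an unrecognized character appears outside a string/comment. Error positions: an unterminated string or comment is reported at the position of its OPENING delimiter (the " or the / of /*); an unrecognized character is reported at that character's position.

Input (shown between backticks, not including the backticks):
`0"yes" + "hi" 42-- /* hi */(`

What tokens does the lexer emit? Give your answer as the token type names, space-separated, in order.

Answer: NUM STR PLUS STR NUM MINUS MINUS LPAREN

Derivation:
pos=0: emit NUM '0' (now at pos=1)
pos=1: enter STRING mode
pos=1: emit STR "yes" (now at pos=6)
pos=7: emit PLUS '+'
pos=9: enter STRING mode
pos=9: emit STR "hi" (now at pos=13)
pos=14: emit NUM '42' (now at pos=16)
pos=16: emit MINUS '-'
pos=17: emit MINUS '-'
pos=19: enter COMMENT mode (saw '/*')
exit COMMENT mode (now at pos=27)
pos=27: emit LPAREN '('
DONE. 8 tokens: [NUM, STR, PLUS, STR, NUM, MINUS, MINUS, LPAREN]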